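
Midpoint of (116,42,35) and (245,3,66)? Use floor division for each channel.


Midpoint: each channel = ⌊(C₁+C₂)/2⌋
R: ⌊(116+245)/2⌋ = 180
G: ⌊(42+3)/2⌋ = 22
B: ⌊(35+66)/2⌋ = 50
= RGB(180, 22, 50)


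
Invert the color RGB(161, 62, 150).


Invert: (255-R, 255-G, 255-B)
R: 255-161 = 94
G: 255-62 = 193
B: 255-150 = 105
= RGB(94, 193, 105)


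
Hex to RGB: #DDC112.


DD → 221 (R)
C1 → 193 (G)
12 → 18 (B)
= RGB(221, 193, 18)


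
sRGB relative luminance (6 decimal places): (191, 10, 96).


Linearize each channel (sRGB transfer function): c = v/255; c_lin = c/12.92 if c ≤ 0.04045, else ((c+0.055)/1.055)^2.4
  R: 191/255 ≈ 0.749020 > 0.04045 → ((0.749020+0.055)/1.055)^2.4 ≈ 0.520996
  G: 10/255 ≈ 0.039216 ≤ 0.04045 → 0.039216/12.92 ≈ 0.003035
  B: 96/255 ≈ 0.376471 > 0.04045 → ((0.376471+0.055)/1.055)^2.4 ≈ 0.116971
R_lin = 0.520996, G_lin = 0.003035, B_lin = 0.116971
L = 0.2126×R + 0.7152×G + 0.0722×B
L = 0.2126×0.520996 + 0.7152×0.003035 + 0.0722×0.116971
L ≈ 0.121380


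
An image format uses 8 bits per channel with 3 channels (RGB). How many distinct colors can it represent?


Total bits = 8 bits/channel × 3 channels = 24 bits
Distinct colors = 2^24
= 16,777,216 colors


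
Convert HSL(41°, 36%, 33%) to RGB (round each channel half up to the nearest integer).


H=41°, S=0.36, L=0.33
C = (1-|2L-1|)×S = (1-|-0.34|)×0.36 = 0.2376
H' = H/60 = 41/60 ≈ 0.6833; X = C×(1-|H' mod 2 - 1|) = 0.16236
m = L - C/2 = 0.33 - 0.1188 = 0.2112
Sector ⌊H'⌋ = 0 → (R',G',B') = (0.2376, 0.16236, 0.0)
RGB = ((R'+m)×255, (G'+m)×255, (B'+m)×255) = (114.444, 95.2578, 53.856)
Round half up → RGB(114, 95, 54)


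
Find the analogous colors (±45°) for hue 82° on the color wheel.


Base hue: 82°
Left analog: (82 - 45) mod 360 = 37°
Right analog: (82 + 45) mod 360 = 127°
Analogous hues = 37° and 127°


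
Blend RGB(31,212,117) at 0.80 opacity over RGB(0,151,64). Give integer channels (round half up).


C = α×F + (1-α)×B, with 1-α = 0.20
R: 0.80×31 + 0.20×0 = 24.80 + 0.00 = 24.80 → 25
G: 0.80×212 + 0.20×151 = 169.60 + 30.20 = 199.80 → 200
B: 0.80×117 + 0.20×64 = 93.60 + 12.80 = 106.40 → 106
= RGB(25, 200, 106)


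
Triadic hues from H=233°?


Triadic: equally spaced at 120° intervals
H1 = 233°
H2 = (233 + 120) mod 360 = 353°
H3 = (233 + 240) mod 360 = 113°
Triadic = 233°, 353°, 113°


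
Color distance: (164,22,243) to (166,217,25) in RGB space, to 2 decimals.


d = √[(R₁-R₂)² + (G₁-G₂)² + (B₁-B₂)²]
d = √[(164-166)² + (22-217)² + (243-25)²]
d = √[4 + 38025 + 47524]
d = √85553
d ≈ 292.49


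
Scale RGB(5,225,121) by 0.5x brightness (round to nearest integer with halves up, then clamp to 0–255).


Multiply each channel by 0.5, round half up, clamp to [0, 255]
R: 5×0.5 = 2.5 → round → 3
G: 225×0.5 = 112.5 → round → 113
B: 121×0.5 = 60.5 → round → 61
= RGB(3, 113, 61)


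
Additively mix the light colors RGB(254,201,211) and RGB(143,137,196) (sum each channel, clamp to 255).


Additive: each channel = min(255, C₁+C₂)
R: 254+143 = 397 → 255
G: 201+137 = 338 → 255
B: 211+196 = 407 → 255
= RGB(255, 255, 255)


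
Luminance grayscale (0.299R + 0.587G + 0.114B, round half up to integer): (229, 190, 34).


Gray = 0.299×R + 0.587×G + 0.114×B
Gray = 0.299×229 + 0.587×190 + 0.114×34
Gray = 68.471 + 111.530 + 3.876
Gray = 183.877 → round half up → 184
Gray = 184


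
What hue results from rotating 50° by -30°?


New hue = (H + rotation) mod 360
New hue = (50 -30) mod 360
= 20 mod 360
= 20°


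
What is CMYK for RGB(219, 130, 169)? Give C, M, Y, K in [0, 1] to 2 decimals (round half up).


R'=219/255≈0.8588, G'=130/255≈0.5098, B'=169/255≈0.6627
K = 1 - max(R',G',B') = 1 - 219/255 = 36/255 = 0.14117… → 0.14
(1-R'-K)/(1-K) simplifies to (max-R)/max with max = 219:
C = (219-219)/219 = 0/219 = 0 → 0.00
M = (219-130)/219 = 89/219 = 0.40639… → 0.41
Y = (219-169)/219 = 50/219 = 0.22831… → 0.23
= CMYK(0.00, 0.41, 0.23, 0.14)


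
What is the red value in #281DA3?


Color: #281DA3
R = 28 = 40
G = 1D = 29
B = A3 = 163
Red = 40


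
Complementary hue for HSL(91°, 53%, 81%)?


Complement = opposite side of color wheel = hue + 180°
H' = (91 + 180) mod 360 = 271°
S and L unchanged.
= HSL(271°, 53%, 81%)


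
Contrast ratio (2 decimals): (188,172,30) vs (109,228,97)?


Linearize each sRGB channel c=v/255: c/12.92 if c ≤ 0.04045 else ((c+0.055)/1.055)^2.4
L = 0.2126×R_lin + 0.7152×G_lin + 0.0722×B_lin
Color 1 (188,172,30):
  R=188: 188/255≈0.7373 > 0.04045 → ((0.7373+0.055)/1.055)^2.4 ≈ 0.50289
  G=172: 172/255≈0.6745 > 0.04045 → ((0.6745+0.055)/1.055)^2.4 ≈ 0.41254
  B=30: 30/255≈0.1176 > 0.04045 → ((0.1176+0.055)/1.055)^2.4 ≈ 0.01298
  L1 = 0.2126×0.50289 + 0.7152×0.41254 + 0.0722×0.01298 ≈ 0.40290
Color 2 (109,228,97):
  R=109: 109/255≈0.4275 > 0.04045 → ((0.4275+0.055)/1.055)^2.4 ≈ 0.15293
  G=228: 228/255≈0.8941 > 0.04045 → ((0.8941+0.055)/1.055)^2.4 ≈ 0.77582
  B=97: 97/255≈0.3804 > 0.04045 → ((0.3804+0.055)/1.055)^2.4 ≈ 0.11954
  L2 = 0.2126×0.15293 + 0.7152×0.77582 + 0.0722×0.11954 ≈ 0.59601
Lighter = 0.59601, Darker = 0.40290
Ratio = (L_lighter + 0.05) / (L_darker + 0.05)
Ratio = (0.59601 + 0.05) / (0.40290 + 0.05) = 0.64601 / 0.45290 ≈ 1.4264
Ratio ≈ 1.43:1


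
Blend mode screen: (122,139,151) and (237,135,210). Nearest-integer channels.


Screen: C = 255 - (255-A)×(255-B)/255, rounded to nearest integer
R: 255 - (255-122)×(255-237)/255 = 255 - 2394/255 ≈ 255 - 9.388 = 245.612 → 246
G: 255 - (255-139)×(255-135)/255 = 255 - 13920/255 ≈ 255 - 54.588 = 200.412 → 200
B: 255 - (255-151)×(255-210)/255 = 255 - 4680/255 ≈ 255 - 18.353 = 236.647 → 237
= RGB(246, 200, 237)


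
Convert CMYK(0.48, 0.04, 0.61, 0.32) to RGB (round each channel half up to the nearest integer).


R = 255 × (1-C) × (1-K) = 255 × 0.52 × 0.68 = 90.168 → 90
G = 255 × (1-M) × (1-K) = 255 × 0.96 × 0.68 = 166.464 → 166
B = 255 × (1-Y) × (1-K) = 255 × 0.39 × 0.68 = 67.626 → 68
= RGB(90, 166, 68)


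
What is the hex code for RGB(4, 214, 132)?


R = 4 → 04 (hex)
G = 214 → D6 (hex)
B = 132 → 84 (hex)
Hex = #04D684


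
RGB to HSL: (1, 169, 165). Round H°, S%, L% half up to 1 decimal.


Normalize: R'=1/255≈0.0039, G'=169/255≈0.6627, B'=165/255≈0.6471
Max=169/255, Min=1/255, Δ=Max-Min=168/255
L = (Max+Min)/2 = (169+1)/510 = 170/510 = 0.33333… → L = 33.3%
L ≤ 0.5 → S = Δ/(Max+Min) = 168/(169+1) = 168/170 = 0.98823… → S = 98.8%
(the 1/255 factors cancel in S and H, so raw channel differences can be used)
Max is G' → H = 60 × ((B-R)/Δ + 2) = 60 × ((165-1)/168 + 2)
  164/168 + 2 = 0.9761… + 2 = 2.9761…
  H = 60 × 2.9761… = 178.571…° → H = 178.6°
= HSL(178.6°, 98.8%, 33.3%)


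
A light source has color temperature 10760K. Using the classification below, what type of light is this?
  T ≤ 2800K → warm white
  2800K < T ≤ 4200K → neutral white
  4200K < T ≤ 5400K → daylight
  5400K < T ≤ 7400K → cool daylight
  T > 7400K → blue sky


Temperature: 10760K
10760K > 7400K → blue sky
Classification: blue sky


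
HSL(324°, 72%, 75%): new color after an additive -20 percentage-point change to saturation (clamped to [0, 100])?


Original S = 72%
Adjustment = -20 percentage points
New S = 72 + (-20) = 52
Clamp to [0, 100] → 52
= HSL(324°, 52%, 75%)


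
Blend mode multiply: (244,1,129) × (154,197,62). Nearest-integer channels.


Multiply: C = A×B/255, rounded to nearest integer
R: 244×154/255 = 37576/255 ≈ 147.357 → 147
G: 1×197/255 = 197/255 ≈ 0.773 → 1
B: 129×62/255 = 7998/255 ≈ 31.365 → 31
= RGB(147, 1, 31)


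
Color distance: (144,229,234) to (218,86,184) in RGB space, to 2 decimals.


d = √[(R₁-R₂)² + (G₁-G₂)² + (B₁-B₂)²]
d = √[(144-218)² + (229-86)² + (234-184)²]
d = √[5476 + 20449 + 2500]
d = √28425
d ≈ 168.60


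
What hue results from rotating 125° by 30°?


New hue = (H + rotation) mod 360
New hue = (125 + 30) mod 360
= 155 mod 360
= 155°


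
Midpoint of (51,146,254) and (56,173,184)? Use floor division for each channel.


Midpoint: each channel = ⌊(C₁+C₂)/2⌋
R: ⌊(51+56)/2⌋ = 53
G: ⌊(146+173)/2⌋ = 159
B: ⌊(254+184)/2⌋ = 219
= RGB(53, 159, 219)


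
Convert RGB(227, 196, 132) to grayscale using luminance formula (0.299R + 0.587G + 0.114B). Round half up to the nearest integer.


Gray = 0.299×R + 0.587×G + 0.114×B
Gray = 0.299×227 + 0.587×196 + 0.114×132
Gray = 67.873 + 115.052 + 15.048
Gray = 197.973 → round half up → 198
Gray = 198


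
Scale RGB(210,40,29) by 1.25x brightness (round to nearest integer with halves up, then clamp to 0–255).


Multiply each channel by 1.25, round half up, clamp to [0, 255]
R: 210×1.25 = 262.5 → round → 263 → clamp → 255
G: 40×1.25 = 50
B: 29×1.25 = 36.25 → round → 36
= RGB(255, 50, 36)


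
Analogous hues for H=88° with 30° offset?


Base hue: 88°
Left analog: (88 - 30) mod 360 = 58°
Right analog: (88 + 30) mod 360 = 118°
Analogous hues = 58° and 118°


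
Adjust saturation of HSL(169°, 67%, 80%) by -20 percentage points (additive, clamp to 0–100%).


Original S = 67%
Adjustment = -20 percentage points
New S = 67 + (-20) = 47
Clamp to [0, 100] → 47
= HSL(169°, 47%, 80%)


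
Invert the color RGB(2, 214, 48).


Invert: (255-R, 255-G, 255-B)
R: 255-2 = 253
G: 255-214 = 41
B: 255-48 = 207
= RGB(253, 41, 207)


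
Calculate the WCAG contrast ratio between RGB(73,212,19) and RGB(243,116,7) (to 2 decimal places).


Linearize each sRGB channel c=v/255: c/12.92 if c ≤ 0.04045 else ((c+0.055)/1.055)^2.4
L = 0.2126×R_lin + 0.7152×G_lin + 0.0722×B_lin
Color 1 (73,212,19):
  R=73: 73/255≈0.2863 > 0.04045 → ((0.2863+0.055)/1.055)^2.4 ≈ 0.06663
  G=212: 212/255≈0.8314 > 0.04045 → ((0.8314+0.055)/1.055)^2.4 ≈ 0.65837
  B=19: 19/255≈0.0745 > 0.04045 → ((0.0745+0.055)/1.055)^2.4 ≈ 0.00651
  L1 = 0.2126×0.06663 + 0.7152×0.65837 + 0.0722×0.00651 ≈ 0.48550
Color 2 (243,116,7):
  R=243: 243/255≈0.9529 > 0.04045 → ((0.9529+0.055)/1.055)^2.4 ≈ 0.89627
  G=116: 116/255≈0.4549 > 0.04045 → ((0.4549+0.055)/1.055)^2.4 ≈ 0.17465
  B=7: 7/255≈0.0275 ≤ 0.04045 → 0.0275/12.92 ≈ 0.00212
  L2 = 0.2126×0.89627 + 0.7152×0.17465 + 0.0722×0.00212 ≈ 0.31561
Lighter = 0.48550, Darker = 0.31561
Ratio = (L_lighter + 0.05) / (L_darker + 0.05)
Ratio = (0.48550 + 0.05) / (0.31561 + 0.05) = 0.53550 / 0.36561 ≈ 1.4647
Ratio ≈ 1.46:1


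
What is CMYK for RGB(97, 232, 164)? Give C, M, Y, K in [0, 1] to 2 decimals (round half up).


R'=97/255≈0.3804, G'=232/255≈0.9098, B'=164/255≈0.6431
K = 1 - max(R',G',B') = 1 - 232/255 = 23/255 = 0.09019… → 0.09
(1-R'-K)/(1-K) simplifies to (max-R)/max with max = 232:
C = (232-97)/232 = 135/232 = 0.58189… → 0.58
M = (232-232)/232 = 0/232 = 0 → 0.00
Y = (232-164)/232 = 68/232 = 0.29310… → 0.29
= CMYK(0.58, 0.00, 0.29, 0.09)


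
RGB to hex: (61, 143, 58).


R = 61 → 3D (hex)
G = 143 → 8F (hex)
B = 58 → 3A (hex)
Hex = #3D8F3A


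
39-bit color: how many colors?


Colors = 2^bits = 2^39
= 549,755,813,888 colors


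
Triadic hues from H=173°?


Triadic: equally spaced at 120° intervals
H1 = 173°
H2 = (173 + 120) mod 360 = 293°
H3 = (173 + 240) mod 360 = 53°
Triadic = 173°, 293°, 53°


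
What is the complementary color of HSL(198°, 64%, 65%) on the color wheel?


Complement = opposite side of color wheel = hue + 180°
H' = (198 + 180) mod 360 = 18°
S and L unchanged.
= HSL(18°, 64%, 65%)


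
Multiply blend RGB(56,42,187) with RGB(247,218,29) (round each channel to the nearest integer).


Multiply: C = A×B/255, rounded to nearest integer
R: 56×247/255 = 13832/255 ≈ 54.243 → 54
G: 42×218/255 = 9156/255 ≈ 35.906 → 36
B: 187×29/255 = 5423/255 ≈ 21.267 → 21
= RGB(54, 36, 21)


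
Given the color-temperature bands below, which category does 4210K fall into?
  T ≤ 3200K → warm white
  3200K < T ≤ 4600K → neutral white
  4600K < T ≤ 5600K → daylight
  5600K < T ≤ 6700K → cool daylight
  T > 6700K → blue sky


Temperature: 4210K
3200K < 4210K ≤ 4600K → neutral white
Classification: neutral white


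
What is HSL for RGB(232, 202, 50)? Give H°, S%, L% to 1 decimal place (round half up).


Normalize: R'=232/255≈0.9098, G'=202/255≈0.7922, B'=50/255≈0.1961
Max=232/255, Min=50/255, Δ=Max-Min=182/255
L = (Max+Min)/2 = (232+50)/510 = 282/510 = 0.55294… → L = 55.3%
L > 0.5 → S = Δ/(2-Max-Min) = 182/(510-232-50) = 182/228 = 0.79824… → S = 79.8%
(the 1/255 factors cancel in S and H, so raw channel differences can be used)
Max is R' → H = 60 × (((G-B)/Δ) mod 6) = 60 × (((202-50)/182) mod 6)
  152/182 = 0.8351…
  H = 60 × 0.8351… = 50.109…° → H = 50.1°
= HSL(50.1°, 79.8%, 55.3%)


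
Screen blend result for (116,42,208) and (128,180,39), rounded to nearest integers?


Screen: C = 255 - (255-A)×(255-B)/255, rounded to nearest integer
R: 255 - (255-116)×(255-128)/255 = 255 - 17653/255 ≈ 255 - 69.227 = 185.773 → 186
G: 255 - (255-42)×(255-180)/255 = 255 - 15975/255 ≈ 255 - 62.647 = 192.353 → 192
B: 255 - (255-208)×(255-39)/255 = 255 - 10152/255 ≈ 255 - 39.812 = 215.188 → 215
= RGB(186, 192, 215)


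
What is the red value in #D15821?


Color: #D15821
R = D1 = 209
G = 58 = 88
B = 21 = 33
Red = 209


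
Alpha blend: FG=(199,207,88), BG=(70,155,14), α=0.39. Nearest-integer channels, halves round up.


C = α×F + (1-α)×B, with 1-α = 0.61
R: 0.39×199 + 0.61×70 = 77.61 + 42.70 = 120.31 → 120
G: 0.39×207 + 0.61×155 = 80.73 + 94.55 = 175.28 → 175
B: 0.39×88 + 0.61×14 = 34.32 + 8.54 = 42.86 → 43
= RGB(120, 175, 43)


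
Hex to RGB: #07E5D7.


07 → 7 (R)
E5 → 229 (G)
D7 → 215 (B)
= RGB(7, 229, 215)


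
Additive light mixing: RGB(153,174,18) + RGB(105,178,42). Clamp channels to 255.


Additive: each channel = min(255, C₁+C₂)
R: 153+105 = 258 → 255
G: 174+178 = 352 → 255
B: 18+42 = 60 → 60
= RGB(255, 255, 60)


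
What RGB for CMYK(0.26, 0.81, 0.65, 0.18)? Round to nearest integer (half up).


R = 255 × (1-C) × (1-K) = 255 × 0.74 × 0.82 = 154.734 → 155
G = 255 × (1-M) × (1-K) = 255 × 0.19 × 0.82 = 39.729 → 40
B = 255 × (1-Y) × (1-K) = 255 × 0.35 × 0.82 = 73.185 → 73
= RGB(155, 40, 73)


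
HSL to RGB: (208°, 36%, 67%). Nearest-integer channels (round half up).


H=208°, S=0.36, L=0.67
C = (1-|2L-1|)×S = (1-|0.34|)×0.36 = 0.2376
H' = H/60 = 208/60 ≈ 3.4667; X = C×(1-|H' mod 2 - 1|) = 0.12672
m = L - C/2 = 0.67 - 0.1188 = 0.5512
Sector ⌊H'⌋ = 3 → (R',G',B') = (0.0, 0.12672, 0.2376)
RGB = ((R'+m)×255, (G'+m)×255, (B'+m)×255) = (140.556, 172.8696, 201.144)
Round half up → RGB(141, 173, 201)


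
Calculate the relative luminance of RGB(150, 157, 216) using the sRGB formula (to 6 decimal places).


Linearize each channel (sRGB transfer function): c = v/255; c_lin = c/12.92 if c ≤ 0.04045, else ((c+0.055)/1.055)^2.4
  R: 150/255 ≈ 0.588235 > 0.04045 → ((0.588235+0.055)/1.055)^2.4 ≈ 0.304987
  G: 157/255 ≈ 0.615686 > 0.04045 → ((0.615686+0.055)/1.055)^2.4 ≈ 0.337164
  B: 216/255 ≈ 0.847059 > 0.04045 → ((0.847059+0.055)/1.055)^2.4 ≈ 0.686685
R_lin = 0.304987, G_lin = 0.337164, B_lin = 0.686685
L = 0.2126×R + 0.7152×G + 0.0722×B
L = 0.2126×0.304987 + 0.7152×0.337164 + 0.0722×0.686685
L ≈ 0.355558


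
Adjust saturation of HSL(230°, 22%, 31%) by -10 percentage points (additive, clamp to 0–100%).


Original S = 22%
Adjustment = -10 percentage points
New S = 22 + (-10) = 12
Clamp to [0, 100] → 12
= HSL(230°, 12%, 31%)


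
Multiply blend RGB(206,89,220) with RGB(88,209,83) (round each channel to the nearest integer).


Multiply: C = A×B/255, rounded to nearest integer
R: 206×88/255 = 18128/255 ≈ 71.090 → 71
G: 89×209/255 = 18601/255 ≈ 72.945 → 73
B: 220×83/255 = 18260/255 ≈ 71.608 → 72
= RGB(71, 73, 72)


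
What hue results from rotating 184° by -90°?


New hue = (H + rotation) mod 360
New hue = (184 -90) mod 360
= 94 mod 360
= 94°


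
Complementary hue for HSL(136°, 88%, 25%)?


Complement = opposite side of color wheel = hue + 180°
H' = (136 + 180) mod 360 = 316°
S and L unchanged.
= HSL(316°, 88%, 25%)


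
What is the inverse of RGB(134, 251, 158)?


Invert: (255-R, 255-G, 255-B)
R: 255-134 = 121
G: 255-251 = 4
B: 255-158 = 97
= RGB(121, 4, 97)


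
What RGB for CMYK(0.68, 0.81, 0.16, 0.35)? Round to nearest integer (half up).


R = 255 × (1-C) × (1-K) = 255 × 0.32 × 0.65 = 53.04 → 53
G = 255 × (1-M) × (1-K) = 255 × 0.19 × 0.65 = 31.4925 → 31
B = 255 × (1-Y) × (1-K) = 255 × 0.84 × 0.65 = 139.23 → 139
= RGB(53, 31, 139)


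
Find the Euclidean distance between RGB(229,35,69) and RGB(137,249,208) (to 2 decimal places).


d = √[(R₁-R₂)² + (G₁-G₂)² + (B₁-B₂)²]
d = √[(229-137)² + (35-249)² + (69-208)²]
d = √[8464 + 45796 + 19321]
d = √73581
d ≈ 271.26


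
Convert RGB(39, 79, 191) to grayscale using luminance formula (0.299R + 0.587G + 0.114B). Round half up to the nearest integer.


Gray = 0.299×R + 0.587×G + 0.114×B
Gray = 0.299×39 + 0.587×79 + 0.114×191
Gray = 11.661 + 46.373 + 21.774
Gray = 79.808 → round half up → 80
Gray = 80


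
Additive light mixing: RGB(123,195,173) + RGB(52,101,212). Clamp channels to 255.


Additive: each channel = min(255, C₁+C₂)
R: 123+52 = 175 → 175
G: 195+101 = 296 → 255
B: 173+212 = 385 → 255
= RGB(175, 255, 255)


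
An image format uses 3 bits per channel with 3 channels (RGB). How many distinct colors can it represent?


Total bits = 3 bits/channel × 3 channels = 9 bits
Distinct colors = 2^9
= 512 colors


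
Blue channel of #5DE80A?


Color: #5DE80A
R = 5D = 93
G = E8 = 232
B = 0A = 10
Blue = 10


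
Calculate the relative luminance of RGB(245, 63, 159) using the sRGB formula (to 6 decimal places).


Linearize each channel (sRGB transfer function): c = v/255; c_lin = c/12.92 if c ≤ 0.04045, else ((c+0.055)/1.055)^2.4
  R: 245/255 ≈ 0.960784 > 0.04045 → ((0.960784+0.055)/1.055)^2.4 ≈ 0.913099
  G: 63/255 ≈ 0.247059 > 0.04045 → ((0.247059+0.055)/1.055)^2.4 ≈ 0.049707
  B: 159/255 ≈ 0.623529 > 0.04045 → ((0.623529+0.055)/1.055)^2.4 ≈ 0.346704
R_lin = 0.913099, G_lin = 0.049707, B_lin = 0.346704
L = 0.2126×R + 0.7152×G + 0.0722×B
L = 0.2126×0.913099 + 0.7152×0.049707 + 0.0722×0.346704
L ≈ 0.254707


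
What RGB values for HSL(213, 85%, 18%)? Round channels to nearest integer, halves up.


H=213°, S=0.85, L=0.18
C = (1-|2L-1|)×S = (1-|-0.64|)×0.85 = 0.306
H' = H/60 = 213/60 ≈ 3.5500; X = C×(1-|H' mod 2 - 1|) = 0.1377
m = L - C/2 = 0.18 - 0.153 = 0.027
Sector ⌊H'⌋ = 3 → (R',G',B') = (0.0, 0.1377, 0.306)
RGB = ((R'+m)×255, (G'+m)×255, (B'+m)×255) = (6.885, 41.9985, 84.915)
Round half up → RGB(7, 42, 85)


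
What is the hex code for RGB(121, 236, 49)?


R = 121 → 79 (hex)
G = 236 → EC (hex)
B = 49 → 31 (hex)
Hex = #79EC31


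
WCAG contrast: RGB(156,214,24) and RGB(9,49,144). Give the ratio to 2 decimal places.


Linearize each sRGB channel c=v/255: c/12.92 if c ≤ 0.04045 else ((c+0.055)/1.055)^2.4
L = 0.2126×R_lin + 0.7152×G_lin + 0.0722×B_lin
Color 1 (156,214,24):
  R=156: 156/255≈0.6118 > 0.04045 → ((0.6118+0.055)/1.055)^2.4 ≈ 0.33245
  G=214: 214/255≈0.8392 > 0.04045 → ((0.8392+0.055)/1.055)^2.4 ≈ 0.67244
  B=24: 24/255≈0.0941 > 0.04045 → ((0.0941+0.055)/1.055)^2.4 ≈ 0.00913
  L1 = 0.2126×0.33245 + 0.7152×0.67244 + 0.0722×0.00913 ≈ 0.55227
Color 2 (9,49,144):
  R=9: 9/255≈0.0353 ≤ 0.04045 → 0.0353/12.92 ≈ 0.00273
  G=49: 49/255≈0.1922 > 0.04045 → ((0.1922+0.055)/1.055)^2.4 ≈ 0.03071
  B=144: 144/255≈0.5647 > 0.04045 → ((0.5647+0.055)/1.055)^2.4 ≈ 0.27889
  L2 = 0.2126×0.00273 + 0.7152×0.03071 + 0.0722×0.27889 ≈ 0.04268
Lighter = 0.55227, Darker = 0.04268
Ratio = (L_lighter + 0.05) / (L_darker + 0.05)
Ratio = (0.55227 + 0.05) / (0.04268 + 0.05) = 0.60227 / 0.09268 ≈ 6.4982
Ratio ≈ 6.50:1


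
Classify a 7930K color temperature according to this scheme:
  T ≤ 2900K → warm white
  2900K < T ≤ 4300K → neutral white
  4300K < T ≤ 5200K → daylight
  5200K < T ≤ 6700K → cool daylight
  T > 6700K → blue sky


Temperature: 7930K
7930K > 6700K → blue sky
Classification: blue sky


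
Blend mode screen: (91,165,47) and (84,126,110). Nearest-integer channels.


Screen: C = 255 - (255-A)×(255-B)/255, rounded to nearest integer
R: 255 - (255-91)×(255-84)/255 = 255 - 28044/255 ≈ 255 - 109.976 = 145.024 → 145
G: 255 - (255-165)×(255-126)/255 = 255 - 11610/255 ≈ 255 - 45.529 = 209.471 → 209
B: 255 - (255-47)×(255-110)/255 = 255 - 30160/255 ≈ 255 - 118.275 = 136.725 → 137
= RGB(145, 209, 137)


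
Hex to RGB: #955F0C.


95 → 149 (R)
5F → 95 (G)
0C → 12 (B)
= RGB(149, 95, 12)


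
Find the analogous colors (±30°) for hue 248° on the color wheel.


Base hue: 248°
Left analog: (248 - 30) mod 360 = 218°
Right analog: (248 + 30) mod 360 = 278°
Analogous hues = 218° and 278°


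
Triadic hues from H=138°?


Triadic: equally spaced at 120° intervals
H1 = 138°
H2 = (138 + 120) mod 360 = 258°
H3 = (138 + 240) mod 360 = 18°
Triadic = 138°, 258°, 18°


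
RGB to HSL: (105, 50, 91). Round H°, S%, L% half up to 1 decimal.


Normalize: R'=105/255≈0.4118, G'=50/255≈0.1961, B'=91/255≈0.3569
Max=105/255, Min=50/255, Δ=Max-Min=55/255
L = (Max+Min)/2 = (105+50)/510 = 155/510 = 0.30392… → L = 30.4%
L ≤ 0.5 → S = Δ/(Max+Min) = 55/(105+50) = 55/155 = 0.35483… → S = 35.5%
(the 1/255 factors cancel in S and H, so raw channel differences can be used)
Max is R' → H = 60 × (((G-B)/Δ) mod 6) = 60 × (((50-91)/55) mod 6)
  (-41)/55 = -0.7454…; negative, so add 6 → 5.2545…
  H = 60 × 5.2545… = 315.272…° → H = 315.3°
= HSL(315.3°, 35.5%, 30.4%)


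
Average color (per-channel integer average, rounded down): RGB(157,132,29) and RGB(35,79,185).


Midpoint: each channel = ⌊(C₁+C₂)/2⌋
R: ⌊(157+35)/2⌋ = 96
G: ⌊(132+79)/2⌋ = 105
B: ⌊(29+185)/2⌋ = 107
= RGB(96, 105, 107)


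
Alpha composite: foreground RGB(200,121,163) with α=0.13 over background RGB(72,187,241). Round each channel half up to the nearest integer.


C = α×F + (1-α)×B, with 1-α = 0.87
R: 0.13×200 + 0.87×72 = 26.00 + 62.64 = 88.64 → 89
G: 0.13×121 + 0.87×187 = 15.73 + 162.69 = 178.42 → 178
B: 0.13×163 + 0.87×241 = 21.19 + 209.67 = 230.86 → 231
= RGB(89, 178, 231)


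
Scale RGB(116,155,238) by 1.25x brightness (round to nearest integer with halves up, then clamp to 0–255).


Multiply each channel by 1.25, round half up, clamp to [0, 255]
R: 116×1.25 = 145
G: 155×1.25 = 193.75 → round → 194
B: 238×1.25 = 297.5 → round → 298 → clamp → 255
= RGB(145, 194, 255)


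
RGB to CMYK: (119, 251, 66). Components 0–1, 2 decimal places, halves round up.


R'=119/255≈0.4667, G'=251/255≈0.9843, B'=66/255≈0.2588
K = 1 - max(R',G',B') = 1 - 251/255 = 4/255 = 0.01568… → 0.02
(1-R'-K)/(1-K) simplifies to (max-R)/max with max = 251:
C = (251-119)/251 = 132/251 = 0.52589… → 0.53
M = (251-251)/251 = 0/251 = 0 → 0.00
Y = (251-66)/251 = 185/251 = 0.73705… → 0.74
= CMYK(0.53, 0.00, 0.74, 0.02)


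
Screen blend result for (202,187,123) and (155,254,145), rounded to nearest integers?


Screen: C = 255 - (255-A)×(255-B)/255, rounded to nearest integer
R: 255 - (255-202)×(255-155)/255 = 255 - 5300/255 ≈ 255 - 20.784 = 234.216 → 234
G: 255 - (255-187)×(255-254)/255 = 255 - 68/255 ≈ 255 - 0.267 = 254.733 → 255
B: 255 - (255-123)×(255-145)/255 = 255 - 14520/255 ≈ 255 - 56.941 = 198.059 → 198
= RGB(234, 255, 198)


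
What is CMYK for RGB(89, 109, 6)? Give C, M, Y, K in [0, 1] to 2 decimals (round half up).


R'=89/255≈0.3490, G'=109/255≈0.4275, B'=6/255≈0.0235
K = 1 - max(R',G',B') = 1 - 109/255 = 146/255 = 0.57254… → 0.57
(1-R'-K)/(1-K) simplifies to (max-R)/max with max = 109:
C = (109-89)/109 = 20/109 = 0.18348… → 0.18
M = (109-109)/109 = 0/109 = 0 → 0.00
Y = (109-6)/109 = 103/109 = 0.94495… → 0.94
= CMYK(0.18, 0.00, 0.94, 0.57)


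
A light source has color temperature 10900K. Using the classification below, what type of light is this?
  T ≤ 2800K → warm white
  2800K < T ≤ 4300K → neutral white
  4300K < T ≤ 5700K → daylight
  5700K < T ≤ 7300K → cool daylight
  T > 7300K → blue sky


Temperature: 10900K
10900K > 7300K → blue sky
Classification: blue sky


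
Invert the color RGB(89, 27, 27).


Invert: (255-R, 255-G, 255-B)
R: 255-89 = 166
G: 255-27 = 228
B: 255-27 = 228
= RGB(166, 228, 228)


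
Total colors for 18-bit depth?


Colors = 2^bits = 2^18
= 262,144 colors


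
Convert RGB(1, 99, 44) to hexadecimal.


R = 1 → 01 (hex)
G = 99 → 63 (hex)
B = 44 → 2C (hex)
Hex = #01632C


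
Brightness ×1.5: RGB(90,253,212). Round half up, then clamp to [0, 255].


Multiply each channel by 1.5, round half up, clamp to [0, 255]
R: 90×1.5 = 135
G: 253×1.5 = 379.5 → round → 380 → clamp → 255
B: 212×1.5 = 318 → clamp → 255
= RGB(135, 255, 255)


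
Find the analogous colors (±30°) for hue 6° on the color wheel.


Base hue: 6°
Left analog: (6 - 30) mod 360 = 336°
Right analog: (6 + 30) mod 360 = 36°
Analogous hues = 336° and 36°


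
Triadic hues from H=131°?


Triadic: equally spaced at 120° intervals
H1 = 131°
H2 = (131 + 120) mod 360 = 251°
H3 = (131 + 240) mod 360 = 11°
Triadic = 131°, 251°, 11°


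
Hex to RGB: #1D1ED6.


1D → 29 (R)
1E → 30 (G)
D6 → 214 (B)
= RGB(29, 30, 214)


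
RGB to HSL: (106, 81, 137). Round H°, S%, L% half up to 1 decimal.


Normalize: R'=106/255≈0.4157, G'=81/255≈0.3176, B'=137/255≈0.5373
Max=137/255, Min=81/255, Δ=Max-Min=56/255
L = (Max+Min)/2 = (137+81)/510 = 218/510 = 0.42745… → L = 42.7%
L ≤ 0.5 → S = Δ/(Max+Min) = 56/(137+81) = 56/218 = 0.25688… → S = 25.7%
(the 1/255 factors cancel in S and H, so raw channel differences can be used)
Max is B' → H = 60 × ((R-G)/Δ + 4) = 60 × ((106-81)/56 + 4)
  25/56 + 4 = 0.4464… + 4 = 4.4464…
  H = 60 × 4.4464… = 266.785…° → H = 266.8°
= HSL(266.8°, 25.7%, 42.7%)


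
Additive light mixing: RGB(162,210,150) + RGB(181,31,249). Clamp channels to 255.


Additive: each channel = min(255, C₁+C₂)
R: 162+181 = 343 → 255
G: 210+31 = 241 → 241
B: 150+249 = 399 → 255
= RGB(255, 241, 255)


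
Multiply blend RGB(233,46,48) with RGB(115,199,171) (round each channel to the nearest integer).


Multiply: C = A×B/255, rounded to nearest integer
R: 233×115/255 = 26795/255 ≈ 105.078 → 105
G: 46×199/255 = 9154/255 ≈ 35.898 → 36
B: 48×171/255 = 8208/255 ≈ 32.188 → 32
= RGB(105, 36, 32)


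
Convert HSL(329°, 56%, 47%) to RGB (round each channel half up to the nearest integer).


H=329°, S=0.56, L=0.47
C = (1-|2L-1|)×S = (1-|-0.06|)×0.56 = 0.5264
H' = H/60 = 329/60 ≈ 5.4833; X = C×(1-|H' mod 2 - 1|) ≈ 0.2720
m = L - C/2 = 0.47 - 0.2632 = 0.2068
Sector ⌊H'⌋ = 5 → (R',G',B') = (0.5264, 0.0, ≈0.2720)
RGB = ((R'+m)×255, (G'+m)×255, (B'+m)×255) = (186.966, 52.734, 122.0872)
Round half up → RGB(187, 53, 122)


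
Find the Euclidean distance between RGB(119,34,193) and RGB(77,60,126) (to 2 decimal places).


d = √[(R₁-R₂)² + (G₁-G₂)² + (B₁-B₂)²]
d = √[(119-77)² + (34-60)² + (193-126)²]
d = √[1764 + 676 + 4489]
d = √6929
d ≈ 83.24


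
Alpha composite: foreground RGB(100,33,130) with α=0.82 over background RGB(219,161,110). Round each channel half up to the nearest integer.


C = α×F + (1-α)×B, with 1-α = 0.18
R: 0.82×100 + 0.18×219 = 82.00 + 39.42 = 121.42 → 121
G: 0.82×33 + 0.18×161 = 27.06 + 28.98 = 56.04 → 56
B: 0.82×130 + 0.18×110 = 106.60 + 19.80 = 126.40 → 126
= RGB(121, 56, 126)


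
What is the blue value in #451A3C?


Color: #451A3C
R = 45 = 69
G = 1A = 26
B = 3C = 60
Blue = 60


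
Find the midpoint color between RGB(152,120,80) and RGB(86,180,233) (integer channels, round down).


Midpoint: each channel = ⌊(C₁+C₂)/2⌋
R: ⌊(152+86)/2⌋ = 119
G: ⌊(120+180)/2⌋ = 150
B: ⌊(80+233)/2⌋ = 156
= RGB(119, 150, 156)


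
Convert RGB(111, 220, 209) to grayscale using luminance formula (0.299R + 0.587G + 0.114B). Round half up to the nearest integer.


Gray = 0.299×R + 0.587×G + 0.114×B
Gray = 0.299×111 + 0.587×220 + 0.114×209
Gray = 33.189 + 129.140 + 23.826
Gray = 186.155 → round half up → 186
Gray = 186


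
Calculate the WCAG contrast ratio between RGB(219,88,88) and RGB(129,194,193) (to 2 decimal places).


Linearize each sRGB channel c=v/255: c/12.92 if c ≤ 0.04045 else ((c+0.055)/1.055)^2.4
L = 0.2126×R_lin + 0.7152×G_lin + 0.0722×B_lin
Color 1 (219,88,88):
  R=219: 219/255≈0.8588 > 0.04045 → ((0.8588+0.055)/1.055)^2.4 ≈ 0.70838
  G=88: 88/255≈0.3451 > 0.04045 → ((0.3451+0.055)/1.055)^2.4 ≈ 0.09759
  B=88: 88/255≈0.3451 > 0.04045 → ((0.3451+0.055)/1.055)^2.4 ≈ 0.09759
  L1 = 0.2126×0.70838 + 0.7152×0.09759 + 0.0722×0.09759 ≈ 0.22744
Color 2 (129,194,193):
  R=129: 129/255≈0.5059 > 0.04045 → ((0.5059+0.055)/1.055)^2.4 ≈ 0.21953
  G=194: 194/255≈0.7608 > 0.04045 → ((0.7608+0.055)/1.055)^2.4 ≈ 0.53948
  B=193: 193/255≈0.7569 > 0.04045 → ((0.7569+0.055)/1.055)^2.4 ≈ 0.53328
  L2 = 0.2126×0.21953 + 0.7152×0.53948 + 0.0722×0.53328 ≈ 0.47101
Lighter = 0.47101, Darker = 0.22744
Ratio = (L_lighter + 0.05) / (L_darker + 0.05)
Ratio = (0.47101 + 0.05) / (0.22744 + 0.05) = 0.52101 / 0.27744 ≈ 1.8779
Ratio ≈ 1.88:1


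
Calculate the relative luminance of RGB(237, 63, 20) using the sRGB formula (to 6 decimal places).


Linearize each channel (sRGB transfer function): c = v/255; c_lin = c/12.92 if c ≤ 0.04045, else ((c+0.055)/1.055)^2.4
  R: 237/255 ≈ 0.929412 > 0.04045 → ((0.929412+0.055)/1.055)^2.4 ≈ 0.846873
  G: 63/255 ≈ 0.247059 > 0.04045 → ((0.247059+0.055)/1.055)^2.4 ≈ 0.049707
  B: 20/255 ≈ 0.078431 > 0.04045 → ((0.078431+0.055)/1.055)^2.4 ≈ 0.006995
R_lin = 0.846873, G_lin = 0.049707, B_lin = 0.006995
L = 0.2126×R + 0.7152×G + 0.0722×B
L = 0.2126×0.846873 + 0.7152×0.049707 + 0.0722×0.006995
L ≈ 0.216100


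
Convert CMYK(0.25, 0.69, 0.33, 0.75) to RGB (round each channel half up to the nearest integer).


R = 255 × (1-C) × (1-K) = 255 × 0.75 × 0.25 = 47.8125 → 48
G = 255 × (1-M) × (1-K) = 255 × 0.31 × 0.25 = 19.7625 → 20
B = 255 × (1-Y) × (1-K) = 255 × 0.67 × 0.25 = 42.7125 → 43
= RGB(48, 20, 43)


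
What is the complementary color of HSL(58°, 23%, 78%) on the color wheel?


Complement = opposite side of color wheel = hue + 180°
H' = (58 + 180) mod 360 = 238°
S and L unchanged.
= HSL(238°, 23%, 78%)


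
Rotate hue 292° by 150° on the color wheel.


New hue = (H + rotation) mod 360
New hue = (292 + 150) mod 360
= 442 mod 360
= 82°


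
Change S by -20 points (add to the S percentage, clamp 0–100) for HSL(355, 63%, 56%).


Original S = 63%
Adjustment = -20 percentage points
New S = 63 + (-20) = 43
Clamp to [0, 100] → 43
= HSL(355°, 43%, 56%)


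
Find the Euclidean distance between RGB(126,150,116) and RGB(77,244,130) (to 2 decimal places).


d = √[(R₁-R₂)² + (G₁-G₂)² + (B₁-B₂)²]
d = √[(126-77)² + (150-244)² + (116-130)²]
d = √[2401 + 8836 + 196]
d = √11433
d ≈ 106.93


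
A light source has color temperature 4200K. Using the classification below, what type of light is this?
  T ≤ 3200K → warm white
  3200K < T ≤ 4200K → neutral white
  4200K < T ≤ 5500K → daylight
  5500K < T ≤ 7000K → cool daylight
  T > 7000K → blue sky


Temperature: 4200K
3200K < 4200K ≤ 4200K → neutral white
Classification: neutral white


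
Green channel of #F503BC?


Color: #F503BC
R = F5 = 245
G = 03 = 3
B = BC = 188
Green = 3


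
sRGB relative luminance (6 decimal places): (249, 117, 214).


Linearize each channel (sRGB transfer function): c = v/255; c_lin = c/12.92 if c ≤ 0.04045, else ((c+0.055)/1.055)^2.4
  R: 249/255 ≈ 0.976471 > 0.04045 → ((0.976471+0.055)/1.055)^2.4 ≈ 0.947307
  G: 117/255 ≈ 0.458824 > 0.04045 → ((0.458824+0.055)/1.055)^2.4 ≈ 0.177888
  B: 214/255 ≈ 0.839216 > 0.04045 → ((0.839216+0.055)/1.055)^2.4 ≈ 0.672443
R_lin = 0.947307, G_lin = 0.177888, B_lin = 0.672443
L = 0.2126×R + 0.7152×G + 0.0722×B
L = 0.2126×0.947307 + 0.7152×0.177888 + 0.0722×0.672443
L ≈ 0.377174


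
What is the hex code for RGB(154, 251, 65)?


R = 154 → 9A (hex)
G = 251 → FB (hex)
B = 65 → 41 (hex)
Hex = #9AFB41


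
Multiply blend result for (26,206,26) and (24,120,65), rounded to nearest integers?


Multiply: C = A×B/255, rounded to nearest integer
R: 26×24/255 = 624/255 ≈ 2.447 → 2
G: 206×120/255 = 24720/255 ≈ 96.941 → 97
B: 26×65/255 = 1690/255 ≈ 6.627 → 7
= RGB(2, 97, 7)


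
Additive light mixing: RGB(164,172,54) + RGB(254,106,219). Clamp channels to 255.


Additive: each channel = min(255, C₁+C₂)
R: 164+254 = 418 → 255
G: 172+106 = 278 → 255
B: 54+219 = 273 → 255
= RGB(255, 255, 255)


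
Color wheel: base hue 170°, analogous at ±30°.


Base hue: 170°
Left analog: (170 - 30) mod 360 = 140°
Right analog: (170 + 30) mod 360 = 200°
Analogous hues = 140° and 200°


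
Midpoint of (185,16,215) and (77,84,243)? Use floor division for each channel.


Midpoint: each channel = ⌊(C₁+C₂)/2⌋
R: ⌊(185+77)/2⌋ = 131
G: ⌊(16+84)/2⌋ = 50
B: ⌊(215+243)/2⌋ = 229
= RGB(131, 50, 229)


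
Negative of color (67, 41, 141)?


Invert: (255-R, 255-G, 255-B)
R: 255-67 = 188
G: 255-41 = 214
B: 255-141 = 114
= RGB(188, 214, 114)


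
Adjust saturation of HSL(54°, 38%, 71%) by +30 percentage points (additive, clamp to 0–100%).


Original S = 38%
Adjustment = +30 percentage points
New S = 38 + (30) = 68
Clamp to [0, 100] → 68
= HSL(54°, 68%, 71%)


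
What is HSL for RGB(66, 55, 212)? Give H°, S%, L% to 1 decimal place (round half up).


Normalize: R'=66/255≈0.2588, G'=55/255≈0.2157, B'=212/255≈0.8314
Max=212/255, Min=55/255, Δ=Max-Min=157/255
L = (Max+Min)/2 = (212+55)/510 = 267/510 = 0.52352… → L = 52.4%
L > 0.5 → S = Δ/(2-Max-Min) = 157/(510-212-55) = 157/243 = 0.64609… → S = 64.6%
(the 1/255 factors cancel in S and H, so raw channel differences can be used)
Max is B' → H = 60 × ((R-G)/Δ + 4) = 60 × ((66-55)/157 + 4)
  11/157 + 4 = 0.0700… + 4 = 4.0700…
  H = 60 × 4.0700… = 244.203…° → H = 244.2°
= HSL(244.2°, 64.6%, 52.4%)


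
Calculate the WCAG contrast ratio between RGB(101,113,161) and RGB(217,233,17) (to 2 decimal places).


Linearize each sRGB channel c=v/255: c/12.92 if c ≤ 0.04045 else ((c+0.055)/1.055)^2.4
L = 0.2126×R_lin + 0.7152×G_lin + 0.0722×B_lin
Color 1 (101,113,161):
  R=101: 101/255≈0.3961 > 0.04045 → ((0.3961+0.055)/1.055)^2.4 ≈ 0.13014
  G=113: 113/255≈0.4431 > 0.04045 → ((0.4431+0.055)/1.055)^2.4 ≈ 0.16513
  B=161: 161/255≈0.6314 > 0.04045 → ((0.6314+0.055)/1.055)^2.4 ≈ 0.35640
  L1 = 0.2126×0.13014 + 0.7152×0.16513 + 0.0722×0.35640 ≈ 0.17150
Color 2 (217,233,17):
  R=217: 217/255≈0.8510 > 0.04045 → ((0.8510+0.055)/1.055)^2.4 ≈ 0.69387
  G=233: 233/255≈0.9137 > 0.04045 → ((0.9137+0.055)/1.055)^2.4 ≈ 0.81485
  B=17: 17/255≈0.0667 > 0.04045 → ((0.0667+0.055)/1.055)^2.4 ≈ 0.00561
  L2 = 0.2126×0.69387 + 0.7152×0.81485 + 0.0722×0.00561 ≈ 0.73070
Lighter = 0.73070, Darker = 0.17150
Ratio = (L_lighter + 0.05) / (L_darker + 0.05)
Ratio = (0.73070 + 0.05) / (0.17150 + 0.05) = 0.78070 / 0.22150 ≈ 3.5246
Ratio ≈ 3.52:1


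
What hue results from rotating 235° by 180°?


New hue = (H + rotation) mod 360
New hue = (235 + 180) mod 360
= 415 mod 360
= 55°


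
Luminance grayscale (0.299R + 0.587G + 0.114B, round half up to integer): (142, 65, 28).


Gray = 0.299×R + 0.587×G + 0.114×B
Gray = 0.299×142 + 0.587×65 + 0.114×28
Gray = 42.458 + 38.155 + 3.192
Gray = 83.805 → round half up → 84
Gray = 84


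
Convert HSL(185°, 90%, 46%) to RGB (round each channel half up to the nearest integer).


H=185°, S=0.90, L=0.46
C = (1-|2L-1|)×S = (1-|-0.08|)×0.90 = 0.828
H' = H/60 = 185/60 ≈ 3.0833; X = C×(1-|H' mod 2 - 1|) = 0.759
m = L - C/2 = 0.46 - 0.414 = 0.046
Sector ⌊H'⌋ = 3 → (R',G',B') = (0.0, 0.759, 0.828)
RGB = ((R'+m)×255, (G'+m)×255, (B'+m)×255) = (11.73, 205.275, 222.87)
Round half up → RGB(12, 205, 223)


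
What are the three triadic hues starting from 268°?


Triadic: equally spaced at 120° intervals
H1 = 268°
H2 = (268 + 120) mod 360 = 28°
H3 = (268 + 240) mod 360 = 148°
Triadic = 268°, 28°, 148°


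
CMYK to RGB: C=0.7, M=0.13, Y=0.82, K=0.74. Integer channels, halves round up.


R = 255 × (1-C) × (1-K) = 255 × 0.30 × 0.26 = 19.89 → 20
G = 255 × (1-M) × (1-K) = 255 × 0.87 × 0.26 = 57.681 → 58
B = 255 × (1-Y) × (1-K) = 255 × 0.18 × 0.26 = 11.934 → 12
= RGB(20, 58, 12)


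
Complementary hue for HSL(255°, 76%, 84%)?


Complement = opposite side of color wheel = hue + 180°
H' = (255 + 180) mod 360 = 75°
S and L unchanged.
= HSL(75°, 76%, 84%)


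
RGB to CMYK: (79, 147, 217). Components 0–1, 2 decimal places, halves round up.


R'=79/255≈0.3098, G'=147/255≈0.5765, B'=217/255≈0.8510
K = 1 - max(R',G',B') = 1 - 217/255 = 38/255 = 0.14901… → 0.15
(1-R'-K)/(1-K) simplifies to (max-R)/max with max = 217:
C = (217-79)/217 = 138/217 = 0.63594… → 0.64
M = (217-147)/217 = 70/217 = 0.32258… → 0.32
Y = (217-217)/217 = 0/217 = 0 → 0.00
= CMYK(0.64, 0.32, 0.00, 0.15)


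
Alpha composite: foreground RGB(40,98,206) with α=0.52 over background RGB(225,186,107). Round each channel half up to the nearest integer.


C = α×F + (1-α)×B, with 1-α = 0.48
R: 0.52×40 + 0.48×225 = 20.80 + 108.00 = 128.80 → 129
G: 0.52×98 + 0.48×186 = 50.96 + 89.28 = 140.24 → 140
B: 0.52×206 + 0.48×107 = 107.12 + 51.36 = 158.48 → 158
= RGB(129, 140, 158)


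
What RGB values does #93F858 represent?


93 → 147 (R)
F8 → 248 (G)
58 → 88 (B)
= RGB(147, 248, 88)


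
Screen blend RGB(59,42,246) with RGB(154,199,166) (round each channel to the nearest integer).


Screen: C = 255 - (255-A)×(255-B)/255, rounded to nearest integer
R: 255 - (255-59)×(255-154)/255 = 255 - 19796/255 ≈ 255 - 77.631 = 177.369 → 177
G: 255 - (255-42)×(255-199)/255 = 255 - 11928/255 ≈ 255 - 46.776 = 208.224 → 208
B: 255 - (255-246)×(255-166)/255 = 255 - 801/255 ≈ 255 - 3.141 = 251.859 → 252
= RGB(177, 208, 252)


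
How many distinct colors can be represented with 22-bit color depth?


Colors = 2^bits = 2^22
= 4,194,304 colors


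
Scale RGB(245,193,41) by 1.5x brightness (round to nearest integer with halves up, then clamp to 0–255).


Multiply each channel by 1.5, round half up, clamp to [0, 255]
R: 245×1.5 = 367.5 → round → 368 → clamp → 255
G: 193×1.5 = 289.5 → round → 290 → clamp → 255
B: 41×1.5 = 61.5 → round → 62
= RGB(255, 255, 62)


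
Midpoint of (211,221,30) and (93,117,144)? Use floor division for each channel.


Midpoint: each channel = ⌊(C₁+C₂)/2⌋
R: ⌊(211+93)/2⌋ = 152
G: ⌊(221+117)/2⌋ = 169
B: ⌊(30+144)/2⌋ = 87
= RGB(152, 169, 87)


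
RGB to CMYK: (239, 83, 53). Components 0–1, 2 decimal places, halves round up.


R'=239/255≈0.9373, G'=83/255≈0.3255, B'=53/255≈0.2078
K = 1 - max(R',G',B') = 1 - 239/255 = 16/255 = 0.06274… → 0.06
(1-R'-K)/(1-K) simplifies to (max-R)/max with max = 239:
C = (239-239)/239 = 0/239 = 0 → 0.00
M = (239-83)/239 = 156/239 = 0.65271… → 0.65
Y = (239-53)/239 = 186/239 = 0.77824… → 0.78
= CMYK(0.00, 0.65, 0.78, 0.06)
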